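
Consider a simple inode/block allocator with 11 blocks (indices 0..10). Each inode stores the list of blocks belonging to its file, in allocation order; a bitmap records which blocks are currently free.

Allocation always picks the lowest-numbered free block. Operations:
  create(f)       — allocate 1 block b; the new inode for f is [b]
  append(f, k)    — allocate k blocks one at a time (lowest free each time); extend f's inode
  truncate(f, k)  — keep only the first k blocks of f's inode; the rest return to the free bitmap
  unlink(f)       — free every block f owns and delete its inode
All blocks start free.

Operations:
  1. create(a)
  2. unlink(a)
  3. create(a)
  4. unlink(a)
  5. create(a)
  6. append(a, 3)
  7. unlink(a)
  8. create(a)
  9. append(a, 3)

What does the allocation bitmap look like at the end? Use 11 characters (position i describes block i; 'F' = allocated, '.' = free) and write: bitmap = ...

bitmap = FFFF.......

after create(a) → a:[0]  free=[F..........]
after unlink(a) →   free=[...........]
after create(a) → a:[0]  free=[F..........]
after unlink(a) →   free=[...........]
after create(a) → a:[0]  free=[F..........]
after append(a, 3) → a:[0, 1, 2, 3]  free=[FFFF.......]
after unlink(a) →   free=[...........]
after create(a) → a:[0]  free=[F..........]
after append(a, 3) → a:[0, 1, 2, 3]  free=[FFFF.......]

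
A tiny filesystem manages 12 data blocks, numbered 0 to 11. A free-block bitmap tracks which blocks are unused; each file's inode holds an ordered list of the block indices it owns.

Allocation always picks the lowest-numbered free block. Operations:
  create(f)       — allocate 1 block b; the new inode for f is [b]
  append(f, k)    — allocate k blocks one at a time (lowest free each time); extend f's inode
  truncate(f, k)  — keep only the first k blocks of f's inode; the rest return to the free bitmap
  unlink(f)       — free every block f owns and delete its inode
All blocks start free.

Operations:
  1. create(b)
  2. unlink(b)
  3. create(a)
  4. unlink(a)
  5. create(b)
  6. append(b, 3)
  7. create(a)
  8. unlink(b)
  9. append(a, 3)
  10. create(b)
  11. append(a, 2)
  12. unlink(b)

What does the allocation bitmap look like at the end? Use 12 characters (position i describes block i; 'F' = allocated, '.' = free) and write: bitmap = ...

create(b): bitmap=F........... | b=[0]
unlink(b): bitmap=............ | 
create(a): bitmap=F........... | a=[0]
unlink(a): bitmap=............ | 
create(b): bitmap=F........... | b=[0]
append(b, 3): bitmap=FFFF........ | b=[0, 1, 2, 3]
create(a): bitmap=FFFFF....... | a=[4] b=[0, 1, 2, 3]
unlink(b): bitmap=....F....... | a=[4]
append(a, 3): bitmap=FFF.F....... | a=[4, 0, 1, 2]
create(b): bitmap=FFFFF....... | a=[4, 0, 1, 2] b=[3]
append(a, 2): bitmap=FFFFFFF..... | a=[4, 0, 1, 2, 5, 6] b=[3]
unlink(b): bitmap=FFF.FFF..... | a=[4, 0, 1, 2, 5, 6]

bitmap = FFF.FFF.....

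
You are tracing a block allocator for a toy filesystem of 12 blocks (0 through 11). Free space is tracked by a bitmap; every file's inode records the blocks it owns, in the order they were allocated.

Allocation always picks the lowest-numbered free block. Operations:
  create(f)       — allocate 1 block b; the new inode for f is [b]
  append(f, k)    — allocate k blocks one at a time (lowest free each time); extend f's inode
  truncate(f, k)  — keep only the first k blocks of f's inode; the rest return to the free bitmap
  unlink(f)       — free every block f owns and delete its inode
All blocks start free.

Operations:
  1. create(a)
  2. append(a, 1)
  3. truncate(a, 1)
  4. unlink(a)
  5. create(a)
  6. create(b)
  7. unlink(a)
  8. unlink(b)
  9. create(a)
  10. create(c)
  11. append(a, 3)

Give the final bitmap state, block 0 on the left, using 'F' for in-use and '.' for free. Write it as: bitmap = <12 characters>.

bitmap = FFFFF.......

  1. create(a)  ⇒  F...........  {a→[0]}
  2. append(a, 1)  ⇒  FF..........  {a→[0, 1]}
  3. truncate(a, 1)  ⇒  F...........  {a→[0]}
  4. unlink(a)  ⇒  ............  {}
  5. create(a)  ⇒  F...........  {a→[0]}
  6. create(b)  ⇒  FF..........  {a→[0]; b→[1]}
  7. unlink(a)  ⇒  .F..........  {b→[1]}
  8. unlink(b)  ⇒  ............  {}
  9. create(a)  ⇒  F...........  {a→[0]}
  10. create(c)  ⇒  FF..........  {a→[0]; c→[1]}
  11. append(a, 3)  ⇒  FFFFF.......  {a→[0, 2, 3, 4]; c→[1]}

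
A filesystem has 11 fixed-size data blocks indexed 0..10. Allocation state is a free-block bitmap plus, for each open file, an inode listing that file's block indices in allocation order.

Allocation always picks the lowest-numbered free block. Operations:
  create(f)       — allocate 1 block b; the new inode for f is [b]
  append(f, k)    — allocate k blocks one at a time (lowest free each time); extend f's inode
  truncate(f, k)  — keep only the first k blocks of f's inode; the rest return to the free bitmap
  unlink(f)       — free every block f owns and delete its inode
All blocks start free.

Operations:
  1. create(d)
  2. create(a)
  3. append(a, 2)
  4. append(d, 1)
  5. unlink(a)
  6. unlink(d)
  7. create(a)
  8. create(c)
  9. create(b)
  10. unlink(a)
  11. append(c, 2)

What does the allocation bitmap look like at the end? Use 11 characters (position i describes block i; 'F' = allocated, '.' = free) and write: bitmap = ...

bitmap = FFFF.......

  1. create(d)  ⇒  F..........  {d→[0]}
  2. create(a)  ⇒  FF.........  {a→[1]; d→[0]}
  3. append(a, 2)  ⇒  FFFF.......  {a→[1, 2, 3]; d→[0]}
  4. append(d, 1)  ⇒  FFFFF......  {a→[1, 2, 3]; d→[0, 4]}
  5. unlink(a)  ⇒  F...F......  {d→[0, 4]}
  6. unlink(d)  ⇒  ...........  {}
  7. create(a)  ⇒  F..........  {a→[0]}
  8. create(c)  ⇒  FF.........  {a→[0]; c→[1]}
  9. create(b)  ⇒  FFF........  {a→[0]; b→[2]; c→[1]}
  10. unlink(a)  ⇒  .FF........  {b→[2]; c→[1]}
  11. append(c, 2)  ⇒  FFFF.......  {b→[2]; c→[1, 0, 3]}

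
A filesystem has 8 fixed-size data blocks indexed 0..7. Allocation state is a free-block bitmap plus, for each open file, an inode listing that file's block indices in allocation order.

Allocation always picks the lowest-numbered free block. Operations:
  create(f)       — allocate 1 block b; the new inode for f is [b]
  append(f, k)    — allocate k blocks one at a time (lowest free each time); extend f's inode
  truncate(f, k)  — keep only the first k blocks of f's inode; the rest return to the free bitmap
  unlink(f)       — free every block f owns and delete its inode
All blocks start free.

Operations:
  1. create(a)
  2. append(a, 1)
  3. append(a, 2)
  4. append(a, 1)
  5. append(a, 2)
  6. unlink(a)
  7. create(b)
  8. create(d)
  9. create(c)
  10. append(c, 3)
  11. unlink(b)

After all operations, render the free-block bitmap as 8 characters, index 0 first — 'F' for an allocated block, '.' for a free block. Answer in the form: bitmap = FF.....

create(a): bitmap=F....... | a=[0]
append(a, 1): bitmap=FF...... | a=[0, 1]
append(a, 2): bitmap=FFFF.... | a=[0, 1, 2, 3]
append(a, 1): bitmap=FFFFF... | a=[0, 1, 2, 3, 4]
append(a, 2): bitmap=FFFFFFF. | a=[0, 1, 2, 3, 4, 5, 6]
unlink(a): bitmap=........ | 
create(b): bitmap=F....... | b=[0]
create(d): bitmap=FF...... | b=[0] d=[1]
create(c): bitmap=FFF..... | b=[0] c=[2] d=[1]
append(c, 3): bitmap=FFFFFF.. | b=[0] c=[2, 3, 4, 5] d=[1]
unlink(b): bitmap=.FFFFF.. | c=[2, 3, 4, 5] d=[1]

bitmap = .FFFFF..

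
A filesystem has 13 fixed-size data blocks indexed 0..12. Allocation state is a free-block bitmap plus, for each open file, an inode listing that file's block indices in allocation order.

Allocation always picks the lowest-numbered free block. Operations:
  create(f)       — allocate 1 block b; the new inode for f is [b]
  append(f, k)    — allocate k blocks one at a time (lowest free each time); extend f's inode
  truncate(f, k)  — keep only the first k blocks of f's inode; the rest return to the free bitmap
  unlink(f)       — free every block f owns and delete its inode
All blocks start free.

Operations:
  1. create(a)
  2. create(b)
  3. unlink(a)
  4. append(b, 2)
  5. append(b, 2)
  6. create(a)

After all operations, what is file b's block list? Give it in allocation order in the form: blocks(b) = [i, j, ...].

blocks(b) = [1, 0, 2, 3, 4]

  1. create(a)  ⇒  F............  {a→[0]}
  2. create(b)  ⇒  FF...........  {a→[0]; b→[1]}
  3. unlink(a)  ⇒  .F...........  {b→[1]}
  4. append(b, 2)  ⇒  FFF..........  {b→[1, 0, 2]}
  5. append(b, 2)  ⇒  FFFFF........  {b→[1, 0, 2, 3, 4]}
  6. create(a)  ⇒  FFFFFF.......  {a→[5]; b→[1, 0, 2, 3, 4]}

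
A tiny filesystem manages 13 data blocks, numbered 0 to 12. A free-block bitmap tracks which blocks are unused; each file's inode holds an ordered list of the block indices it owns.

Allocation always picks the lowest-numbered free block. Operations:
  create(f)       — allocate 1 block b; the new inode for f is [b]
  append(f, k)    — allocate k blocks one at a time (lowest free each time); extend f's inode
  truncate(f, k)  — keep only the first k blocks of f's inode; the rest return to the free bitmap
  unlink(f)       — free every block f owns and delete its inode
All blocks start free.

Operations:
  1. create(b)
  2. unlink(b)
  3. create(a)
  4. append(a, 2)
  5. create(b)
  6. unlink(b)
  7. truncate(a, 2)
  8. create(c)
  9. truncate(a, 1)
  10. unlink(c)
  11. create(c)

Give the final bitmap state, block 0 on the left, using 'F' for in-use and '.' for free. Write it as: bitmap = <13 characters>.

create(b): bitmap=F............ | b=[0]
unlink(b): bitmap=............. | 
create(a): bitmap=F............ | a=[0]
append(a, 2): bitmap=FFF.......... | a=[0, 1, 2]
create(b): bitmap=FFFF......... | a=[0, 1, 2] b=[3]
unlink(b): bitmap=FFF.......... | a=[0, 1, 2]
truncate(a, 2): bitmap=FF........... | a=[0, 1]
create(c): bitmap=FFF.......... | a=[0, 1] c=[2]
truncate(a, 1): bitmap=F.F.......... | a=[0] c=[2]
unlink(c): bitmap=F............ | a=[0]
create(c): bitmap=FF........... | a=[0] c=[1]

bitmap = FF...........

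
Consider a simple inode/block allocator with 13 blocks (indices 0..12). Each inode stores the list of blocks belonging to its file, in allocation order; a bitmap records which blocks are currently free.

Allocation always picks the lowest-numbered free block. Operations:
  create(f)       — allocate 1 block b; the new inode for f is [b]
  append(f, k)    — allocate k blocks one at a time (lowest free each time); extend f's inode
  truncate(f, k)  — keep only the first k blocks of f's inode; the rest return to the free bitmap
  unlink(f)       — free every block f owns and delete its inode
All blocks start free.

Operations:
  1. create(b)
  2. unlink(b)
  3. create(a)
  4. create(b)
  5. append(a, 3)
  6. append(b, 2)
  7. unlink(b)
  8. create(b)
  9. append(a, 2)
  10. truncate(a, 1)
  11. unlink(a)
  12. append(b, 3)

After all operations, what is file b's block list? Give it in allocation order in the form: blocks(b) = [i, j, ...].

blocks(b) = [1, 0, 2, 3]

after create(b) → b:[0]  free=[F............]
after unlink(b) →   free=[.............]
after create(a) → a:[0]  free=[F............]
after create(b) → a:[0], b:[1]  free=[FF...........]
after append(a, 3) → a:[0, 2, 3, 4], b:[1]  free=[FFFFF........]
after append(b, 2) → a:[0, 2, 3, 4], b:[1, 5, 6]  free=[FFFFFFF......]
after unlink(b) → a:[0, 2, 3, 4]  free=[F.FFF........]
after create(b) → a:[0, 2, 3, 4], b:[1]  free=[FFFFF........]
after append(a, 2) → a:[0, 2, 3, 4, 5, 6], b:[1]  free=[FFFFFFF......]
after truncate(a, 1) → a:[0], b:[1]  free=[FF...........]
after unlink(a) → b:[1]  free=[.F...........]
after append(b, 3) → b:[1, 0, 2, 3]  free=[FFFF.........]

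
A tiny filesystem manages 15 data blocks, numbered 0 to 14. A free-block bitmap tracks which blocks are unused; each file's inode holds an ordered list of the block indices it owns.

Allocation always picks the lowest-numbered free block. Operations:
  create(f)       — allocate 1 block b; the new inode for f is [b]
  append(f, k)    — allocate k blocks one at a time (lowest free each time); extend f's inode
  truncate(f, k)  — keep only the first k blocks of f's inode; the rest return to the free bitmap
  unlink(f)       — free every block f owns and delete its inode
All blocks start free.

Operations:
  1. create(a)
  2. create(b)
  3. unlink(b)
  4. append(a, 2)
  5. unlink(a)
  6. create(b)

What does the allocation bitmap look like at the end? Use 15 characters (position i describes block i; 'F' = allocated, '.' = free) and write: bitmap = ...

bitmap = F..............

[1] create(a) — a=0 (map F..............)
[2] create(b) — a=0 b=1 (map FF.............)
[3] unlink(b) — a=0 (map F..............)
[4] append(a, 2) — a=0,1,2 (map FFF............)
[5] unlink(a) —  (map ...............)
[6] create(b) — b=0 (map F..............)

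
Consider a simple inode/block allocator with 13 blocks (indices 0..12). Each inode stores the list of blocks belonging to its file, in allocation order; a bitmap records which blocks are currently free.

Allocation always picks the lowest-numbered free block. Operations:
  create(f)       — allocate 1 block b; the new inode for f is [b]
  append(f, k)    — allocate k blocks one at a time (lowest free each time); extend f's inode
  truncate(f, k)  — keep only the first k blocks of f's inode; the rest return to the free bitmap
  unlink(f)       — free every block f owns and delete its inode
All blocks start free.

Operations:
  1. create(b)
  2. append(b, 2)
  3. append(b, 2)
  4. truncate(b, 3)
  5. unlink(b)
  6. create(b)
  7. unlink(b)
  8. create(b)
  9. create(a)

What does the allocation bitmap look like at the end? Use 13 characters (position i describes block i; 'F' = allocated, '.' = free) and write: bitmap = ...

[1] create(b) — b=0 (map F............)
[2] append(b, 2) — b=0,1,2 (map FFF..........)
[3] append(b, 2) — b=0,1,2,3,4 (map FFFFF........)
[4] truncate(b, 3) — b=0,1,2 (map FFF..........)
[5] unlink(b) —  (map .............)
[6] create(b) — b=0 (map F............)
[7] unlink(b) —  (map .............)
[8] create(b) — b=0 (map F............)
[9] create(a) — a=1 b=0 (map FF...........)

bitmap = FF...........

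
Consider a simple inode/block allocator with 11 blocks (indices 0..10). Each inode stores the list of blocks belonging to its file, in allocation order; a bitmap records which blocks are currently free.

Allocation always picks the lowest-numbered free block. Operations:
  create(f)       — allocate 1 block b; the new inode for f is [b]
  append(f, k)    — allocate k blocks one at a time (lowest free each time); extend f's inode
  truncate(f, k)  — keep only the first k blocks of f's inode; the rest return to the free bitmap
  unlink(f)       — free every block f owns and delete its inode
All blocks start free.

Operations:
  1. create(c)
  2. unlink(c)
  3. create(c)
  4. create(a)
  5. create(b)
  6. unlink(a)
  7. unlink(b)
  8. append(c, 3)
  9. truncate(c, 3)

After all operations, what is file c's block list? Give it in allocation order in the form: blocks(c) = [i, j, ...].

after create(c) → c:[0]  free=[F..........]
after unlink(c) →   free=[...........]
after create(c) → c:[0]  free=[F..........]
after create(a) → a:[1], c:[0]  free=[FF.........]
after create(b) → a:[1], b:[2], c:[0]  free=[FFF........]
after unlink(a) → b:[2], c:[0]  free=[F.F........]
after unlink(b) → c:[0]  free=[F..........]
after append(c, 3) → c:[0, 1, 2, 3]  free=[FFFF.......]
after truncate(c, 3) → c:[0, 1, 2]  free=[FFF........]

blocks(c) = [0, 1, 2]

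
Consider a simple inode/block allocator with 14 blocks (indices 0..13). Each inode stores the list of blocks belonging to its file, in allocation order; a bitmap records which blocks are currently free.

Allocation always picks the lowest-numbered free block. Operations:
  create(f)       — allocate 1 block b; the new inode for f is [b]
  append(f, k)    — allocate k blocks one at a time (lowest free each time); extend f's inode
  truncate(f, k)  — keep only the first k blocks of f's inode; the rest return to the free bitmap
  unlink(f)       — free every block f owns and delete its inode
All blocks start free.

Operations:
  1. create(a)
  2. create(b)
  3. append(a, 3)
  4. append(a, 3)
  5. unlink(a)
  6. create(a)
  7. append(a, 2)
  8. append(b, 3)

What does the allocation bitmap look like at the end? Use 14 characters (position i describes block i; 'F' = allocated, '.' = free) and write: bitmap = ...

bitmap = FFFFFFF.......

[1] create(a) — a=0 (map F.............)
[2] create(b) — a=0 b=1 (map FF............)
[3] append(a, 3) — a=0,2,3,4 b=1 (map FFFFF.........)
[4] append(a, 3) — a=0,2,3,4,5,6,7 b=1 (map FFFFFFFF......)
[5] unlink(a) — b=1 (map .F............)
[6] create(a) — a=0 b=1 (map FF............)
[7] append(a, 2) — a=0,2,3 b=1 (map FFFF..........)
[8] append(b, 3) — a=0,2,3 b=1,4,5,6 (map FFFFFFF.......)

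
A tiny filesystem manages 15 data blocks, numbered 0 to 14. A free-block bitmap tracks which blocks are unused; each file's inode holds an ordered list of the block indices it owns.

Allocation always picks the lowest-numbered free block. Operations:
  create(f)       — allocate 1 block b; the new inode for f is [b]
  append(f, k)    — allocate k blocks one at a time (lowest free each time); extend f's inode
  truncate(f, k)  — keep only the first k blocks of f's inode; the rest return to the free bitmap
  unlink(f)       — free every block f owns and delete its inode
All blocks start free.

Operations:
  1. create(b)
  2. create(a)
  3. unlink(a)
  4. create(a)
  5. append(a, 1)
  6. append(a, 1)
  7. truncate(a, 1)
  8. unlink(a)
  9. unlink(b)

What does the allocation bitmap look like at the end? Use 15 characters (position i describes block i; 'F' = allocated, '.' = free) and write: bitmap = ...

bitmap = ...............

after create(b) → b:[0]  free=[F..............]
after create(a) → a:[1], b:[0]  free=[FF.............]
after unlink(a) → b:[0]  free=[F..............]
after create(a) → a:[1], b:[0]  free=[FF.............]
after append(a, 1) → a:[1, 2], b:[0]  free=[FFF............]
after append(a, 1) → a:[1, 2, 3], b:[0]  free=[FFFF...........]
after truncate(a, 1) → a:[1], b:[0]  free=[FF.............]
after unlink(a) → b:[0]  free=[F..............]
after unlink(b) →   free=[...............]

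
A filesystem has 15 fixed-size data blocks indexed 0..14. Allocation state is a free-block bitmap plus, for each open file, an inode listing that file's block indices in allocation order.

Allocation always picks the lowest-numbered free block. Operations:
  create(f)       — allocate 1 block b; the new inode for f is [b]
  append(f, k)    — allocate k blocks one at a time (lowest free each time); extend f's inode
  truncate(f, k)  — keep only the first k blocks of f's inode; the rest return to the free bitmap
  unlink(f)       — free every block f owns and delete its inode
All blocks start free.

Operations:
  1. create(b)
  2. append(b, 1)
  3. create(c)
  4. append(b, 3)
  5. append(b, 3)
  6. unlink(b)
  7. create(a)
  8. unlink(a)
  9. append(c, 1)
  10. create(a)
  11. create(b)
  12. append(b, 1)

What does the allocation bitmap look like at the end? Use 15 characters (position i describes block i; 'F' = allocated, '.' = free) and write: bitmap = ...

bitmap = FFFFF..........

  1. create(b)  ⇒  F..............  {b→[0]}
  2. append(b, 1)  ⇒  FF.............  {b→[0, 1]}
  3. create(c)  ⇒  FFF............  {b→[0, 1]; c→[2]}
  4. append(b, 3)  ⇒  FFFFFF.........  {b→[0, 1, 3, 4, 5]; c→[2]}
  5. append(b, 3)  ⇒  FFFFFFFFF......  {b→[0, 1, 3, 4, 5, 6, 7, 8]; c→[2]}
  6. unlink(b)  ⇒  ..F............  {c→[2]}
  7. create(a)  ⇒  F.F............  {a→[0]; c→[2]}
  8. unlink(a)  ⇒  ..F............  {c→[2]}
  9. append(c, 1)  ⇒  F.F............  {c→[2, 0]}
  10. create(a)  ⇒  FFF............  {a→[1]; c→[2, 0]}
  11. create(b)  ⇒  FFFF...........  {a→[1]; b→[3]; c→[2, 0]}
  12. append(b, 1)  ⇒  FFFFF..........  {a→[1]; b→[3, 4]; c→[2, 0]}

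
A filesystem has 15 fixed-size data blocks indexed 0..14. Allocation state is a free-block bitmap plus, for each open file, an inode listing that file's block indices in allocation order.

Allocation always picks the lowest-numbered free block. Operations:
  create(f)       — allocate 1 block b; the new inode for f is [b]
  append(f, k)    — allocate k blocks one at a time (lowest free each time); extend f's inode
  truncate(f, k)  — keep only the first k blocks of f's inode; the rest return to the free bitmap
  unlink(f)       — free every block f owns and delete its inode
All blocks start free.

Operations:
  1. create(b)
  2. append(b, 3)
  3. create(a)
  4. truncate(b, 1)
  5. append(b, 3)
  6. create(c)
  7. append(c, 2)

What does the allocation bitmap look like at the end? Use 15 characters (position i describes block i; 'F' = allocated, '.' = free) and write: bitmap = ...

create(b): bitmap=F.............. | b=[0]
append(b, 3): bitmap=FFFF........... | b=[0, 1, 2, 3]
create(a): bitmap=FFFFF.......... | a=[4] b=[0, 1, 2, 3]
truncate(b, 1): bitmap=F...F.......... | a=[4] b=[0]
append(b, 3): bitmap=FFFFF.......... | a=[4] b=[0, 1, 2, 3]
create(c): bitmap=FFFFFF......... | a=[4] b=[0, 1, 2, 3] c=[5]
append(c, 2): bitmap=FFFFFFFF....... | a=[4] b=[0, 1, 2, 3] c=[5, 6, 7]

bitmap = FFFFFFFF.......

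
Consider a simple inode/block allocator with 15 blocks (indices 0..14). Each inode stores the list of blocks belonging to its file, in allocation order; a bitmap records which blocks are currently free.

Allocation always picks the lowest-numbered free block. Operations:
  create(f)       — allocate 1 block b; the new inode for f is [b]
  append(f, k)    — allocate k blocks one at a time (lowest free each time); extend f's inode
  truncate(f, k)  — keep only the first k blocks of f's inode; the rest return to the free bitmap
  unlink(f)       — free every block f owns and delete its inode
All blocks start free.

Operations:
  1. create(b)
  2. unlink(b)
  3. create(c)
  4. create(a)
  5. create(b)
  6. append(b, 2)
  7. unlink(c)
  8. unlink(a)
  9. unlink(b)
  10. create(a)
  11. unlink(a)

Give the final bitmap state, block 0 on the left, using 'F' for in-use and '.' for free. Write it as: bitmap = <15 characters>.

after create(b) → b:[0]  free=[F..............]
after unlink(b) →   free=[...............]
after create(c) → c:[0]  free=[F..............]
after create(a) → a:[1], c:[0]  free=[FF.............]
after create(b) → a:[1], b:[2], c:[0]  free=[FFF............]
after append(b, 2) → a:[1], b:[2, 3, 4], c:[0]  free=[FFFFF..........]
after unlink(c) → a:[1], b:[2, 3, 4]  free=[.FFFF..........]
after unlink(a) → b:[2, 3, 4]  free=[..FFF..........]
after unlink(b) →   free=[...............]
after create(a) → a:[0]  free=[F..............]
after unlink(a) →   free=[...............]

bitmap = ...............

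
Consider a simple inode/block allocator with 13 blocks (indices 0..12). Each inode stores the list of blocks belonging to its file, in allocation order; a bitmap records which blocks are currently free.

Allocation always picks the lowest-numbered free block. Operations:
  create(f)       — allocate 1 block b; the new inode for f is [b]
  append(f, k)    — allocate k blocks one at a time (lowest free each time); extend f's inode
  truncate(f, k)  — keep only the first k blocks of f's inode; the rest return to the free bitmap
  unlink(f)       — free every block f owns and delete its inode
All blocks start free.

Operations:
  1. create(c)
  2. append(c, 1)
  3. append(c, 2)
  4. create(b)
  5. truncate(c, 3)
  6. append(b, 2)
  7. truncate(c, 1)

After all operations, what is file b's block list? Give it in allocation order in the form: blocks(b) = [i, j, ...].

blocks(b) = [4, 3, 5]

after create(c) → c:[0]  free=[F............]
after append(c, 1) → c:[0, 1]  free=[FF...........]
after append(c, 2) → c:[0, 1, 2, 3]  free=[FFFF.........]
after create(b) → b:[4], c:[0, 1, 2, 3]  free=[FFFFF........]
after truncate(c, 3) → b:[4], c:[0, 1, 2]  free=[FFF.F........]
after append(b, 2) → b:[4, 3, 5], c:[0, 1, 2]  free=[FFFFFF.......]
after truncate(c, 1) → b:[4, 3, 5], c:[0]  free=[F..FFF.......]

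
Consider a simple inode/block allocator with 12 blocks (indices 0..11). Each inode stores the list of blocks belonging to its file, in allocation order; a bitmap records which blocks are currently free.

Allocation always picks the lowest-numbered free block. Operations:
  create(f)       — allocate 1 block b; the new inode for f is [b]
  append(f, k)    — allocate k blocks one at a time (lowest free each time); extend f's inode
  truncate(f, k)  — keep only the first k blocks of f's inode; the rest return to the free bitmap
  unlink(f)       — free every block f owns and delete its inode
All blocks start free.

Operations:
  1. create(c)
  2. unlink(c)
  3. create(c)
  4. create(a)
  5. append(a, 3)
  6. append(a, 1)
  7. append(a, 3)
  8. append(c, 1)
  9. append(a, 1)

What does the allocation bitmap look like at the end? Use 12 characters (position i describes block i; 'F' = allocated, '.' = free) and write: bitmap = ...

bitmap = FFFFFFFFFFF.

create(c): bitmap=F........... | c=[0]
unlink(c): bitmap=............ | 
create(c): bitmap=F........... | c=[0]
create(a): bitmap=FF.......... | a=[1] c=[0]
append(a, 3): bitmap=FFFFF....... | a=[1, 2, 3, 4] c=[0]
append(a, 1): bitmap=FFFFFF...... | a=[1, 2, 3, 4, 5] c=[0]
append(a, 3): bitmap=FFFFFFFFF... | a=[1, 2, 3, 4, 5, 6, 7, 8] c=[0]
append(c, 1): bitmap=FFFFFFFFFF.. | a=[1, 2, 3, 4, 5, 6, 7, 8] c=[0, 9]
append(a, 1): bitmap=FFFFFFFFFFF. | a=[1, 2, 3, 4, 5, 6, 7, 8, 10] c=[0, 9]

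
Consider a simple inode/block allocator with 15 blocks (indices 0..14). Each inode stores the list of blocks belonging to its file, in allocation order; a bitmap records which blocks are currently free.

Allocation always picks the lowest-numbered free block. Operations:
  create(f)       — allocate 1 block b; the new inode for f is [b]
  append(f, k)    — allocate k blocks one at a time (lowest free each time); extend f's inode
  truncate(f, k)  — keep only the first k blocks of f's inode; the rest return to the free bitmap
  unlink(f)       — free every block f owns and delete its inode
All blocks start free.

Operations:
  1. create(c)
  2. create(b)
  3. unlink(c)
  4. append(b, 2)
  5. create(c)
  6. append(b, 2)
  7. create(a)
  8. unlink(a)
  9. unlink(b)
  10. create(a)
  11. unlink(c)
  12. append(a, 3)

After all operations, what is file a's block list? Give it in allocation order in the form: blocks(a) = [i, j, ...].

blocks(a) = [0, 1, 2, 3]

  1. create(c)  ⇒  F..............  {c→[0]}
  2. create(b)  ⇒  FF.............  {b→[1]; c→[0]}
  3. unlink(c)  ⇒  .F.............  {b→[1]}
  4. append(b, 2)  ⇒  FFF............  {b→[1, 0, 2]}
  5. create(c)  ⇒  FFFF...........  {b→[1, 0, 2]; c→[3]}
  6. append(b, 2)  ⇒  FFFFFF.........  {b→[1, 0, 2, 4, 5]; c→[3]}
  7. create(a)  ⇒  FFFFFFF........  {a→[6]; b→[1, 0, 2, 4, 5]; c→[3]}
  8. unlink(a)  ⇒  FFFFFF.........  {b→[1, 0, 2, 4, 5]; c→[3]}
  9. unlink(b)  ⇒  ...F...........  {c→[3]}
  10. create(a)  ⇒  F..F...........  {a→[0]; c→[3]}
  11. unlink(c)  ⇒  F..............  {a→[0]}
  12. append(a, 3)  ⇒  FFFF...........  {a→[0, 1, 2, 3]}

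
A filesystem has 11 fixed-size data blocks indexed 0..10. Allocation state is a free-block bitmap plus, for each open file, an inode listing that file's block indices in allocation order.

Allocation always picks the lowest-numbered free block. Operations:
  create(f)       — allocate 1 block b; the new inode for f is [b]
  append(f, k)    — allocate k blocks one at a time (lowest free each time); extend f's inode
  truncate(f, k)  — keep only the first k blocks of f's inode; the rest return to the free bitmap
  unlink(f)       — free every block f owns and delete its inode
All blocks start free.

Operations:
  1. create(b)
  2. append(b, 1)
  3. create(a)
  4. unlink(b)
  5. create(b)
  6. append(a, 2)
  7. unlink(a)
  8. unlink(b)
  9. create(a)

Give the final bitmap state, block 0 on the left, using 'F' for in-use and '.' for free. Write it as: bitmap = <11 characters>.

create(b): bitmap=F.......... | b=[0]
append(b, 1): bitmap=FF......... | b=[0, 1]
create(a): bitmap=FFF........ | a=[2] b=[0, 1]
unlink(b): bitmap=..F........ | a=[2]
create(b): bitmap=F.F........ | a=[2] b=[0]
append(a, 2): bitmap=FFFF....... | a=[2, 1, 3] b=[0]
unlink(a): bitmap=F.......... | b=[0]
unlink(b): bitmap=........... | 
create(a): bitmap=F.......... | a=[0]

bitmap = F..........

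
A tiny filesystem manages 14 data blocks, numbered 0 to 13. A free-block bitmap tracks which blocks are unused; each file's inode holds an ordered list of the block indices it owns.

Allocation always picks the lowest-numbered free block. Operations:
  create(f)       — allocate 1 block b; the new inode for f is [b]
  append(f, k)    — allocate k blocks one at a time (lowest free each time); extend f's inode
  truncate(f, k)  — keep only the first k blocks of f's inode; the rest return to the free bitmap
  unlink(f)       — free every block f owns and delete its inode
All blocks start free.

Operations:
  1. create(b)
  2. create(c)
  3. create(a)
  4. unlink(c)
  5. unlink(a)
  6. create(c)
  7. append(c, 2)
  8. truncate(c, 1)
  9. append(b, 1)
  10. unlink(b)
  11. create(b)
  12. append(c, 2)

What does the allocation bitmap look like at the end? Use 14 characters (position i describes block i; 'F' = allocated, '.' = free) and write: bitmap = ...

create(b): bitmap=F............. | b=[0]
create(c): bitmap=FF............ | b=[0] c=[1]
create(a): bitmap=FFF........... | a=[2] b=[0] c=[1]
unlink(c): bitmap=F.F........... | a=[2] b=[0]
unlink(a): bitmap=F............. | b=[0]
create(c): bitmap=FF............ | b=[0] c=[1]
append(c, 2): bitmap=FFFF.......... | b=[0] c=[1, 2, 3]
truncate(c, 1): bitmap=FF............ | b=[0] c=[1]
append(b, 1): bitmap=FFF........... | b=[0, 2] c=[1]
unlink(b): bitmap=.F............ | c=[1]
create(b): bitmap=FF............ | b=[0] c=[1]
append(c, 2): bitmap=FFFF.......... | b=[0] c=[1, 2, 3]

bitmap = FFFF..........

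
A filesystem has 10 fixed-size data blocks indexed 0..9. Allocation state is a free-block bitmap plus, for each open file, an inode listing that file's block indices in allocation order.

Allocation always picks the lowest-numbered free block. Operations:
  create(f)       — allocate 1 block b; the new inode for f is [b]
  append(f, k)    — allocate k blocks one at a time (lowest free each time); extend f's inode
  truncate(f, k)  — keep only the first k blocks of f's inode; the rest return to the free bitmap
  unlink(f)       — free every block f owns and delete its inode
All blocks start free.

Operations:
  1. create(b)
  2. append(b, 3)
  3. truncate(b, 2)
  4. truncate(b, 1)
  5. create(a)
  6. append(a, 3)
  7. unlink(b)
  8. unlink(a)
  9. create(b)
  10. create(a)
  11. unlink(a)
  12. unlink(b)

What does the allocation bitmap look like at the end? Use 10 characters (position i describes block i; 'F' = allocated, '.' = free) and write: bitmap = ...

create(b): bitmap=F......... | b=[0]
append(b, 3): bitmap=FFFF...... | b=[0, 1, 2, 3]
truncate(b, 2): bitmap=FF........ | b=[0, 1]
truncate(b, 1): bitmap=F......... | b=[0]
create(a): bitmap=FF........ | a=[1] b=[0]
append(a, 3): bitmap=FFFFF..... | a=[1, 2, 3, 4] b=[0]
unlink(b): bitmap=.FFFF..... | a=[1, 2, 3, 4]
unlink(a): bitmap=.......... | 
create(b): bitmap=F......... | b=[0]
create(a): bitmap=FF........ | a=[1] b=[0]
unlink(a): bitmap=F......... | b=[0]
unlink(b): bitmap=.......... | 

bitmap = ..........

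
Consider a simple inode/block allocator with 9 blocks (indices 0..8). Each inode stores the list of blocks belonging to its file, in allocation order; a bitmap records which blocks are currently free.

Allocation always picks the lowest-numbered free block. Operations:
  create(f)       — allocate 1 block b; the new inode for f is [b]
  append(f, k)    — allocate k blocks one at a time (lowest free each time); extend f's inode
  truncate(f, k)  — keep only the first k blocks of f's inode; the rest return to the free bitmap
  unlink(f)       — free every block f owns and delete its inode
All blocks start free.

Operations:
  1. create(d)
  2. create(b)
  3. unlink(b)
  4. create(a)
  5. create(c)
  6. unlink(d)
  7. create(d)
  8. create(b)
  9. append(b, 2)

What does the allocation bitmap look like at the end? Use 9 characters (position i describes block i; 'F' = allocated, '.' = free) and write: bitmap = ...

bitmap = FFFFFF...

[1] create(d) — d=0 (map F........)
[2] create(b) — b=1 d=0 (map FF.......)
[3] unlink(b) — d=0 (map F........)
[4] create(a) — a=1 d=0 (map FF.......)
[5] create(c) — a=1 c=2 d=0 (map FFF......)
[6] unlink(d) — a=1 c=2 (map .FF......)
[7] create(d) — a=1 c=2 d=0 (map FFF......)
[8] create(b) — a=1 b=3 c=2 d=0 (map FFFF.....)
[9] append(b, 2) — a=1 b=3,4,5 c=2 d=0 (map FFFFFF...)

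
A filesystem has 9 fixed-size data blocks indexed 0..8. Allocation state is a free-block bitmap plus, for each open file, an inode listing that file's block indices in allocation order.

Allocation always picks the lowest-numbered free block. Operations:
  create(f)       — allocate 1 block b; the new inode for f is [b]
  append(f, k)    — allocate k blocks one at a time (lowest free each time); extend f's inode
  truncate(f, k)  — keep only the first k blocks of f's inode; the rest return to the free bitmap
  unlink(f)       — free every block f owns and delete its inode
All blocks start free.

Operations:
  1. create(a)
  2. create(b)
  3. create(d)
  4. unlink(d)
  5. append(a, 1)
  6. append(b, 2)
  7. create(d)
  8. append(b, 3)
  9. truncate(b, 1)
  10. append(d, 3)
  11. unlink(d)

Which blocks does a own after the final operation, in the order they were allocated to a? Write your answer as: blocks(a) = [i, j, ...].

create(a): bitmap=F........ | a=[0]
create(b): bitmap=FF....... | a=[0] b=[1]
create(d): bitmap=FFF...... | a=[0] b=[1] d=[2]
unlink(d): bitmap=FF....... | a=[0] b=[1]
append(a, 1): bitmap=FFF...... | a=[0, 2] b=[1]
append(b, 2): bitmap=FFFFF.... | a=[0, 2] b=[1, 3, 4]
create(d): bitmap=FFFFFF... | a=[0, 2] b=[1, 3, 4] d=[5]
append(b, 3): bitmap=FFFFFFFFF | a=[0, 2] b=[1, 3, 4, 6, 7, 8] d=[5]
truncate(b, 1): bitmap=FFF..F... | a=[0, 2] b=[1] d=[5]
append(d, 3): bitmap=FFFFFFF.. | a=[0, 2] b=[1] d=[5, 3, 4, 6]
unlink(d): bitmap=FFF...... | a=[0, 2] b=[1]

blocks(a) = [0, 2]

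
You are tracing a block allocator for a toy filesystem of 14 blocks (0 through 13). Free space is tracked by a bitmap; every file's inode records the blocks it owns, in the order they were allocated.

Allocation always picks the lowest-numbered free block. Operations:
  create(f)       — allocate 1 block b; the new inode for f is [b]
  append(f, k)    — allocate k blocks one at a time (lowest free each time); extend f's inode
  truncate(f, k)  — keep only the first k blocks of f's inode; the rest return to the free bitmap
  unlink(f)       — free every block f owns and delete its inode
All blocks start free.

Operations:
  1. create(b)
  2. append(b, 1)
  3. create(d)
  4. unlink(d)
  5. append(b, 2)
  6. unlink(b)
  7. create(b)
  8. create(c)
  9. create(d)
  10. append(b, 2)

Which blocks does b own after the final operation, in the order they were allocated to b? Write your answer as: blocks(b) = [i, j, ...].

create(b): bitmap=F............. | b=[0]
append(b, 1): bitmap=FF............ | b=[0, 1]
create(d): bitmap=FFF........... | b=[0, 1] d=[2]
unlink(d): bitmap=FF............ | b=[0, 1]
append(b, 2): bitmap=FFFF.......... | b=[0, 1, 2, 3]
unlink(b): bitmap=.............. | 
create(b): bitmap=F............. | b=[0]
create(c): bitmap=FF............ | b=[0] c=[1]
create(d): bitmap=FFF........... | b=[0] c=[1] d=[2]
append(b, 2): bitmap=FFFFF......... | b=[0, 3, 4] c=[1] d=[2]

blocks(b) = [0, 3, 4]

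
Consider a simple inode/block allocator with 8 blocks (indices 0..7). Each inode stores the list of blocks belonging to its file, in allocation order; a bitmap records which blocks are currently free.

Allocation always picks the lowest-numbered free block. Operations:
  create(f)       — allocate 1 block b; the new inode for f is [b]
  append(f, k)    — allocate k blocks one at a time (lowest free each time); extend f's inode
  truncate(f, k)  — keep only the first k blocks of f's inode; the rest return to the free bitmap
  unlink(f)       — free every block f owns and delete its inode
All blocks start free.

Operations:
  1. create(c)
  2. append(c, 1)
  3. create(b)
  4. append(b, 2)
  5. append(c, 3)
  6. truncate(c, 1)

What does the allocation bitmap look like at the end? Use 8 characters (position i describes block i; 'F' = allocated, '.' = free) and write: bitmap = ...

[1] create(c) — c=0 (map F.......)
[2] append(c, 1) — c=0,1 (map FF......)
[3] create(b) — b=2 c=0,1 (map FFF.....)
[4] append(b, 2) — b=2,3,4 c=0,1 (map FFFFF...)
[5] append(c, 3) — b=2,3,4 c=0,1,5,6,7 (map FFFFFFFF)
[6] truncate(c, 1) — b=2,3,4 c=0 (map F.FFF...)

bitmap = F.FFF...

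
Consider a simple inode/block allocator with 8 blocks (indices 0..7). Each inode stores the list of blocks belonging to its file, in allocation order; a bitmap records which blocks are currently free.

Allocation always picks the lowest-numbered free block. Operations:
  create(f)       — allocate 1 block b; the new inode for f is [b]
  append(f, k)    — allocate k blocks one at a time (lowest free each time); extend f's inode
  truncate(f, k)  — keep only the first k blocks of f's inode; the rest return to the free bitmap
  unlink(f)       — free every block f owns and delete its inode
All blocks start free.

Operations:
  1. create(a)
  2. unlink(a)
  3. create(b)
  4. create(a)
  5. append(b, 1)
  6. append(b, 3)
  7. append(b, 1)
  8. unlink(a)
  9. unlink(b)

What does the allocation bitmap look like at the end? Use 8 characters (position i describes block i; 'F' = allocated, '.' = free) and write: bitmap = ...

bitmap = ........

after create(a) → a:[0]  free=[F.......]
after unlink(a) →   free=[........]
after create(b) → b:[0]  free=[F.......]
after create(a) → a:[1], b:[0]  free=[FF......]
after append(b, 1) → a:[1], b:[0, 2]  free=[FFF.....]
after append(b, 3) → a:[1], b:[0, 2, 3, 4, 5]  free=[FFFFFF..]
after append(b, 1) → a:[1], b:[0, 2, 3, 4, 5, 6]  free=[FFFFFFF.]
after unlink(a) → b:[0, 2, 3, 4, 5, 6]  free=[F.FFFFF.]
after unlink(b) →   free=[........]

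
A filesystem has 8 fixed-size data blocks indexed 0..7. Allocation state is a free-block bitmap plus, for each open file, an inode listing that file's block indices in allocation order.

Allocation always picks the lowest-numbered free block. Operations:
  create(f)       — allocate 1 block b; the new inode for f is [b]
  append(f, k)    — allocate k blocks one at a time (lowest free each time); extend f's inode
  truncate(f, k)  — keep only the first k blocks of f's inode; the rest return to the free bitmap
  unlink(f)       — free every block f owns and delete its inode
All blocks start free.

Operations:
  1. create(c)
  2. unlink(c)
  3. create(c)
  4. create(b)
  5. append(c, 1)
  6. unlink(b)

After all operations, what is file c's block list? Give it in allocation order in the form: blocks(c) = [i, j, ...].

blocks(c) = [0, 2]

after create(c) → c:[0]  free=[F.......]
after unlink(c) →   free=[........]
after create(c) → c:[0]  free=[F.......]
after create(b) → b:[1], c:[0]  free=[FF......]
after append(c, 1) → b:[1], c:[0, 2]  free=[FFF.....]
after unlink(b) → c:[0, 2]  free=[F.F.....]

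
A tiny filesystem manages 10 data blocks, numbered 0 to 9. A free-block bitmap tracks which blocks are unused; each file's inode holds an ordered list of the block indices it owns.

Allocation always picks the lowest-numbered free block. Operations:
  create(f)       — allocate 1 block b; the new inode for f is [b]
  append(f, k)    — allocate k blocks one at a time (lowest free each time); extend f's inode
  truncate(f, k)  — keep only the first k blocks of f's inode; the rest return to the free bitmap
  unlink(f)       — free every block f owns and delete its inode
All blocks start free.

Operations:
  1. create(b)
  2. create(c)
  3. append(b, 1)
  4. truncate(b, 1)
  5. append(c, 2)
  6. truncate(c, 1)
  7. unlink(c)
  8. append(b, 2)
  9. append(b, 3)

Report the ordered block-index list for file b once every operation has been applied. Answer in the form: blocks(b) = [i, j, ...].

blocks(b) = [0, 1, 2, 3, 4, 5]

after create(b) → b:[0]  free=[F.........]
after create(c) → b:[0], c:[1]  free=[FF........]
after append(b, 1) → b:[0, 2], c:[1]  free=[FFF.......]
after truncate(b, 1) → b:[0], c:[1]  free=[FF........]
after append(c, 2) → b:[0], c:[1, 2, 3]  free=[FFFF......]
after truncate(c, 1) → b:[0], c:[1]  free=[FF........]
after unlink(c) → b:[0]  free=[F.........]
after append(b, 2) → b:[0, 1, 2]  free=[FFF.......]
after append(b, 3) → b:[0, 1, 2, 3, 4, 5]  free=[FFFFFF....]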